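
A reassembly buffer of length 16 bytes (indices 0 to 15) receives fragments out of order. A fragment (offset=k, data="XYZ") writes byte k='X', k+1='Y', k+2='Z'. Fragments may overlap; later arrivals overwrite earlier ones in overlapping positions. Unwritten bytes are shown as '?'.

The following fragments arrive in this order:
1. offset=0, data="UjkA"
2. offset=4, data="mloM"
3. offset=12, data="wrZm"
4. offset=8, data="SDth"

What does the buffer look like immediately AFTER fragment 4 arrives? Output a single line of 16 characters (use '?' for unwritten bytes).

Answer: UjkAmloMSDthwrZm

Derivation:
Fragment 1: offset=0 data="UjkA" -> buffer=UjkA????????????
Fragment 2: offset=4 data="mloM" -> buffer=UjkAmloM????????
Fragment 3: offset=12 data="wrZm" -> buffer=UjkAmloM????wrZm
Fragment 4: offset=8 data="SDth" -> buffer=UjkAmloMSDthwrZm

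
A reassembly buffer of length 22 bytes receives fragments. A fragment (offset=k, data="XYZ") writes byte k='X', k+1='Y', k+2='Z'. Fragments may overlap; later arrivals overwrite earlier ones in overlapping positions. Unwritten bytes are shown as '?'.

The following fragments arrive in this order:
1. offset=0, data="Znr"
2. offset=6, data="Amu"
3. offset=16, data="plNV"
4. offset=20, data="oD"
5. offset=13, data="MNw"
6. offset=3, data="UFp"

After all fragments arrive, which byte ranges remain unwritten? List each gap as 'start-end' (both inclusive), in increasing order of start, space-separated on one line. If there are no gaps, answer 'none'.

Answer: 9-12

Derivation:
Fragment 1: offset=0 len=3
Fragment 2: offset=6 len=3
Fragment 3: offset=16 len=4
Fragment 4: offset=20 len=2
Fragment 5: offset=13 len=3
Fragment 6: offset=3 len=3
Gaps: 9-12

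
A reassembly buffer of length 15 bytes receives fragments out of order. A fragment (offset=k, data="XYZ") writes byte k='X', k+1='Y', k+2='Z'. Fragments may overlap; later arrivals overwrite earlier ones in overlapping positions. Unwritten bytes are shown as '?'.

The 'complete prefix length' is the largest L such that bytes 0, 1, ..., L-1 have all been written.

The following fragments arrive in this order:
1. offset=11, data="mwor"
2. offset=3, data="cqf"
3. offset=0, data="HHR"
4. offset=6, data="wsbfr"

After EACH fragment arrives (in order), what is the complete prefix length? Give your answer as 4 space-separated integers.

Answer: 0 0 6 15

Derivation:
Fragment 1: offset=11 data="mwor" -> buffer=???????????mwor -> prefix_len=0
Fragment 2: offset=3 data="cqf" -> buffer=???cqf?????mwor -> prefix_len=0
Fragment 3: offset=0 data="HHR" -> buffer=HHRcqf?????mwor -> prefix_len=6
Fragment 4: offset=6 data="wsbfr" -> buffer=HHRcqfwsbfrmwor -> prefix_len=15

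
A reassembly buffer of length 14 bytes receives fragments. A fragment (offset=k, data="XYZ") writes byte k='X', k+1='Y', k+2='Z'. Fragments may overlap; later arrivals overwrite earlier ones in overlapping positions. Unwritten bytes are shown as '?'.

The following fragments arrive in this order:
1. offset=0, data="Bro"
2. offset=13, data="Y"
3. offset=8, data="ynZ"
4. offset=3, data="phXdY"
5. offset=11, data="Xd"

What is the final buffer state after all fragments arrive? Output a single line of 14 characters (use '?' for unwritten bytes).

Answer: BrophXdYynZXdY

Derivation:
Fragment 1: offset=0 data="Bro" -> buffer=Bro???????????
Fragment 2: offset=13 data="Y" -> buffer=Bro??????????Y
Fragment 3: offset=8 data="ynZ" -> buffer=Bro?????ynZ??Y
Fragment 4: offset=3 data="phXdY" -> buffer=BrophXdYynZ??Y
Fragment 5: offset=11 data="Xd" -> buffer=BrophXdYynZXdY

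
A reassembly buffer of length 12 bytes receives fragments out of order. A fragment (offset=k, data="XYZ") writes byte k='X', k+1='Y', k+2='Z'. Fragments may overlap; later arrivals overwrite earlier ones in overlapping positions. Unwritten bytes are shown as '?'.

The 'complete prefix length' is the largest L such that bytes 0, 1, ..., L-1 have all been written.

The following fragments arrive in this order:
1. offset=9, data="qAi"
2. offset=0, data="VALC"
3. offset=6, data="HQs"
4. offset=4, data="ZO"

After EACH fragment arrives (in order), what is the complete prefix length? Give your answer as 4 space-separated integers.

Fragment 1: offset=9 data="qAi" -> buffer=?????????qAi -> prefix_len=0
Fragment 2: offset=0 data="VALC" -> buffer=VALC?????qAi -> prefix_len=4
Fragment 3: offset=6 data="HQs" -> buffer=VALC??HQsqAi -> prefix_len=4
Fragment 4: offset=4 data="ZO" -> buffer=VALCZOHQsqAi -> prefix_len=12

Answer: 0 4 4 12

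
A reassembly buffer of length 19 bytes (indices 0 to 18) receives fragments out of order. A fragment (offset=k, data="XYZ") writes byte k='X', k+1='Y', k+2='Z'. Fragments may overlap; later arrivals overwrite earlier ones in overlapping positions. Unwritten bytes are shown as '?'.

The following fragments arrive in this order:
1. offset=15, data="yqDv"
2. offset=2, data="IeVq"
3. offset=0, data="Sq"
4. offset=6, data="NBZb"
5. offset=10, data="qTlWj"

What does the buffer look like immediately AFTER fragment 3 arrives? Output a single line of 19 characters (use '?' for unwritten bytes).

Fragment 1: offset=15 data="yqDv" -> buffer=???????????????yqDv
Fragment 2: offset=2 data="IeVq" -> buffer=??IeVq?????????yqDv
Fragment 3: offset=0 data="Sq" -> buffer=SqIeVq?????????yqDv

Answer: SqIeVq?????????yqDv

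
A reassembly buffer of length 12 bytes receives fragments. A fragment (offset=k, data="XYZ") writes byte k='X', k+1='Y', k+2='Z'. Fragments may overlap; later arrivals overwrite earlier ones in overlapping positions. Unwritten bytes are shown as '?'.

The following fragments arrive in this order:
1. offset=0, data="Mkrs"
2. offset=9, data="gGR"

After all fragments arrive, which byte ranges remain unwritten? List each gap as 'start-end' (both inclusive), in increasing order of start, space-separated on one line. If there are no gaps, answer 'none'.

Answer: 4-8

Derivation:
Fragment 1: offset=0 len=4
Fragment 2: offset=9 len=3
Gaps: 4-8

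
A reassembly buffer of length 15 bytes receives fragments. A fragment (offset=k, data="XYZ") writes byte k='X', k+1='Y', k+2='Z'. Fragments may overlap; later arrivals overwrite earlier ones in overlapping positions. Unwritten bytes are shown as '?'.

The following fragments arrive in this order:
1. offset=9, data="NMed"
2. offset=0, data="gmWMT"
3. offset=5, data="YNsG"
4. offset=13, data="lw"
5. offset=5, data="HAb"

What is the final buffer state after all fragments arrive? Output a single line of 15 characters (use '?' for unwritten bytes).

Answer: gmWMTHAbGNMedlw

Derivation:
Fragment 1: offset=9 data="NMed" -> buffer=?????????NMed??
Fragment 2: offset=0 data="gmWMT" -> buffer=gmWMT????NMed??
Fragment 3: offset=5 data="YNsG" -> buffer=gmWMTYNsGNMed??
Fragment 4: offset=13 data="lw" -> buffer=gmWMTYNsGNMedlw
Fragment 5: offset=5 data="HAb" -> buffer=gmWMTHAbGNMedlw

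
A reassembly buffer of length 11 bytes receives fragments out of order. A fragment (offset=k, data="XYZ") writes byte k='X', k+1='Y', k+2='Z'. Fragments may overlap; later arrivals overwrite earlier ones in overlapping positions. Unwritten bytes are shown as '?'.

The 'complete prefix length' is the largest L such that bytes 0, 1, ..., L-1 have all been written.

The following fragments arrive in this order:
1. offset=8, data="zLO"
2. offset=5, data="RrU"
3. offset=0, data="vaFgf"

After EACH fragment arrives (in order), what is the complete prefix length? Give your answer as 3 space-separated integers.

Answer: 0 0 11

Derivation:
Fragment 1: offset=8 data="zLO" -> buffer=????????zLO -> prefix_len=0
Fragment 2: offset=5 data="RrU" -> buffer=?????RrUzLO -> prefix_len=0
Fragment 3: offset=0 data="vaFgf" -> buffer=vaFgfRrUzLO -> prefix_len=11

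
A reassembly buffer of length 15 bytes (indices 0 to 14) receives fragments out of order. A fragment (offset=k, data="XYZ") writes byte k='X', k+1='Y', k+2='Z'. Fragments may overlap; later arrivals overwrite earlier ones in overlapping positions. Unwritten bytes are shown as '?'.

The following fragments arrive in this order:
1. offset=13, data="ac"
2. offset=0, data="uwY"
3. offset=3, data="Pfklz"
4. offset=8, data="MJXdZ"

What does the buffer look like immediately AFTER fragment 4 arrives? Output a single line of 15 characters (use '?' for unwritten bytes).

Fragment 1: offset=13 data="ac" -> buffer=?????????????ac
Fragment 2: offset=0 data="uwY" -> buffer=uwY??????????ac
Fragment 3: offset=3 data="Pfklz" -> buffer=uwYPfklz?????ac
Fragment 4: offset=8 data="MJXdZ" -> buffer=uwYPfklzMJXdZac

Answer: uwYPfklzMJXdZac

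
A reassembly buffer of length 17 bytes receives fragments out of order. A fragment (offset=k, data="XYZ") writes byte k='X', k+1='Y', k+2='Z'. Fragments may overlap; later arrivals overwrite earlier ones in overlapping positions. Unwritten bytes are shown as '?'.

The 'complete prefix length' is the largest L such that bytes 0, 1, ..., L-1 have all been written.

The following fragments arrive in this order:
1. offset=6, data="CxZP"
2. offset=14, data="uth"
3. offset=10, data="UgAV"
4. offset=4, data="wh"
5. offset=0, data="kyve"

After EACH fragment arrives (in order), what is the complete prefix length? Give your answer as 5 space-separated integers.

Answer: 0 0 0 0 17

Derivation:
Fragment 1: offset=6 data="CxZP" -> buffer=??????CxZP??????? -> prefix_len=0
Fragment 2: offset=14 data="uth" -> buffer=??????CxZP????uth -> prefix_len=0
Fragment 3: offset=10 data="UgAV" -> buffer=??????CxZPUgAVuth -> prefix_len=0
Fragment 4: offset=4 data="wh" -> buffer=????whCxZPUgAVuth -> prefix_len=0
Fragment 5: offset=0 data="kyve" -> buffer=kyvewhCxZPUgAVuth -> prefix_len=17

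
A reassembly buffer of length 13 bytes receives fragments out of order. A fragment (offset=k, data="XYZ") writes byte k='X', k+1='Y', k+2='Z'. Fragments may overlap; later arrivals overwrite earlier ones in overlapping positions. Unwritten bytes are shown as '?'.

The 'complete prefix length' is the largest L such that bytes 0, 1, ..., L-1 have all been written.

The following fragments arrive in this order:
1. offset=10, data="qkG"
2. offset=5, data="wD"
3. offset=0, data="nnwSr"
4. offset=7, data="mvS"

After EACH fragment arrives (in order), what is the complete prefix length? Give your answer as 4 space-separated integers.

Fragment 1: offset=10 data="qkG" -> buffer=??????????qkG -> prefix_len=0
Fragment 2: offset=5 data="wD" -> buffer=?????wD???qkG -> prefix_len=0
Fragment 3: offset=0 data="nnwSr" -> buffer=nnwSrwD???qkG -> prefix_len=7
Fragment 4: offset=7 data="mvS" -> buffer=nnwSrwDmvSqkG -> prefix_len=13

Answer: 0 0 7 13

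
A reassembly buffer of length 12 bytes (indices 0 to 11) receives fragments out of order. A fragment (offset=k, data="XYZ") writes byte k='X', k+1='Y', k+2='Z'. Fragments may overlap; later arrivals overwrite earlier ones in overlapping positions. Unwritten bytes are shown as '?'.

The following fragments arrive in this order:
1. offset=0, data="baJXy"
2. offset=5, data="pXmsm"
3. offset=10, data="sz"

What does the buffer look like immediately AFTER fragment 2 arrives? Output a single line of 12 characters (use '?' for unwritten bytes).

Fragment 1: offset=0 data="baJXy" -> buffer=baJXy???????
Fragment 2: offset=5 data="pXmsm" -> buffer=baJXypXmsm??

Answer: baJXypXmsm??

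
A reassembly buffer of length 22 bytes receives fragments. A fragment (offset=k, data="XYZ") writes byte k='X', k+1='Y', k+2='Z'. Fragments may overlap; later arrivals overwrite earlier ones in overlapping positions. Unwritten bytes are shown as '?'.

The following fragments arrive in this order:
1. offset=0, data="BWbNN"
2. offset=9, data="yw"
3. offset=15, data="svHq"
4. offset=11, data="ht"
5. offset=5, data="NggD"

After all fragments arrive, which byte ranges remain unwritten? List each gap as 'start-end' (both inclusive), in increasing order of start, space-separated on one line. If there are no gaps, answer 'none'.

Answer: 13-14 19-21

Derivation:
Fragment 1: offset=0 len=5
Fragment 2: offset=9 len=2
Fragment 3: offset=15 len=4
Fragment 4: offset=11 len=2
Fragment 5: offset=5 len=4
Gaps: 13-14 19-21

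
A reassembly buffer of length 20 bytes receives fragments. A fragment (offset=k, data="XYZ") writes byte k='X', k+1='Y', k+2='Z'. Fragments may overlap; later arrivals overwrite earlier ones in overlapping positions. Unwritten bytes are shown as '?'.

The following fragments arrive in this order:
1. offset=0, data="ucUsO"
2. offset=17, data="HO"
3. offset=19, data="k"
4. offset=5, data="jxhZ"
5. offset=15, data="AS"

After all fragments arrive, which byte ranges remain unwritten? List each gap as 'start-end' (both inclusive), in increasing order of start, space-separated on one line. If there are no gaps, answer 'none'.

Fragment 1: offset=0 len=5
Fragment 2: offset=17 len=2
Fragment 3: offset=19 len=1
Fragment 4: offset=5 len=4
Fragment 5: offset=15 len=2
Gaps: 9-14

Answer: 9-14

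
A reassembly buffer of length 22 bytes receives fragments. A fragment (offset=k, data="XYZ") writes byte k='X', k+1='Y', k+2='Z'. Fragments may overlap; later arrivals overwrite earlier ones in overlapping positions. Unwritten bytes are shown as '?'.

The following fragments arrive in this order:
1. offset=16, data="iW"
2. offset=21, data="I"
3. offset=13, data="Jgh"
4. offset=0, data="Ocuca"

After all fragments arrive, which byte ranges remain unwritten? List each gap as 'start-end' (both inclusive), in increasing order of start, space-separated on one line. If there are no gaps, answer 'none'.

Fragment 1: offset=16 len=2
Fragment 2: offset=21 len=1
Fragment 3: offset=13 len=3
Fragment 4: offset=0 len=5
Gaps: 5-12 18-20

Answer: 5-12 18-20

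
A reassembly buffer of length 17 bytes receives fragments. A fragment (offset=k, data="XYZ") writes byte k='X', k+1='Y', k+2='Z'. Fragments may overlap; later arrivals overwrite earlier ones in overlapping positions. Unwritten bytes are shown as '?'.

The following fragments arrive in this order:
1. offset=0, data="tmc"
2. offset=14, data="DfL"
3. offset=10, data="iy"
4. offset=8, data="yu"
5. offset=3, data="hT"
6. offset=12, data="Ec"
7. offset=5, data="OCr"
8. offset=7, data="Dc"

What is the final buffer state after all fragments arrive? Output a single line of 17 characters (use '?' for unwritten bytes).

Answer: tmchTOCDcuiyEcDfL

Derivation:
Fragment 1: offset=0 data="tmc" -> buffer=tmc??????????????
Fragment 2: offset=14 data="DfL" -> buffer=tmc???????????DfL
Fragment 3: offset=10 data="iy" -> buffer=tmc???????iy??DfL
Fragment 4: offset=8 data="yu" -> buffer=tmc?????yuiy??DfL
Fragment 5: offset=3 data="hT" -> buffer=tmchT???yuiy??DfL
Fragment 6: offset=12 data="Ec" -> buffer=tmchT???yuiyEcDfL
Fragment 7: offset=5 data="OCr" -> buffer=tmchTOCryuiyEcDfL
Fragment 8: offset=7 data="Dc" -> buffer=tmchTOCDcuiyEcDfL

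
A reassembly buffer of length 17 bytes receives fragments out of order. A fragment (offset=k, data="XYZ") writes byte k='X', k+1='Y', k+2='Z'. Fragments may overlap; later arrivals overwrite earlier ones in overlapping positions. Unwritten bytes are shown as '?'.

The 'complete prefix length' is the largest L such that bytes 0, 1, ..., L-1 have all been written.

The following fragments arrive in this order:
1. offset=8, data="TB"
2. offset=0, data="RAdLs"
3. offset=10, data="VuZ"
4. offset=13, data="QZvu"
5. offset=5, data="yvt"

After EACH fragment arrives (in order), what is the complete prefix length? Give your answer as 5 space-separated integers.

Fragment 1: offset=8 data="TB" -> buffer=????????TB??????? -> prefix_len=0
Fragment 2: offset=0 data="RAdLs" -> buffer=RAdLs???TB??????? -> prefix_len=5
Fragment 3: offset=10 data="VuZ" -> buffer=RAdLs???TBVuZ???? -> prefix_len=5
Fragment 4: offset=13 data="QZvu" -> buffer=RAdLs???TBVuZQZvu -> prefix_len=5
Fragment 5: offset=5 data="yvt" -> buffer=RAdLsyvtTBVuZQZvu -> prefix_len=17

Answer: 0 5 5 5 17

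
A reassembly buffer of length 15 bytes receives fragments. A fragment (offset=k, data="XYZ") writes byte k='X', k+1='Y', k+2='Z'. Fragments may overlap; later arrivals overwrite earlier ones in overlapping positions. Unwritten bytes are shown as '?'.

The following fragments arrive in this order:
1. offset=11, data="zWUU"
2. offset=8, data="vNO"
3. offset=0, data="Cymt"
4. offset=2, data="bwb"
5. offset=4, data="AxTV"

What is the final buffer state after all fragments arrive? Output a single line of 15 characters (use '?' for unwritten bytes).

Answer: CybwAxTVvNOzWUU

Derivation:
Fragment 1: offset=11 data="zWUU" -> buffer=???????????zWUU
Fragment 2: offset=8 data="vNO" -> buffer=????????vNOzWUU
Fragment 3: offset=0 data="Cymt" -> buffer=Cymt????vNOzWUU
Fragment 4: offset=2 data="bwb" -> buffer=Cybwb???vNOzWUU
Fragment 5: offset=4 data="AxTV" -> buffer=CybwAxTVvNOzWUU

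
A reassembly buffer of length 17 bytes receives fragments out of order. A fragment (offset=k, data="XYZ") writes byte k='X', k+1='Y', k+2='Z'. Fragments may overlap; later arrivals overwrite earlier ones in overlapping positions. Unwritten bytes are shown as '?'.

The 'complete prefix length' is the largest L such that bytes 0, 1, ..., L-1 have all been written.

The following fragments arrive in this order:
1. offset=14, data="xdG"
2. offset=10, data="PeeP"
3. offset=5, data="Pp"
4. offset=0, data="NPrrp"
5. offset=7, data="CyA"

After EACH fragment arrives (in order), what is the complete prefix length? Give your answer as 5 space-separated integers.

Answer: 0 0 0 7 17

Derivation:
Fragment 1: offset=14 data="xdG" -> buffer=??????????????xdG -> prefix_len=0
Fragment 2: offset=10 data="PeeP" -> buffer=??????????PeePxdG -> prefix_len=0
Fragment 3: offset=5 data="Pp" -> buffer=?????Pp???PeePxdG -> prefix_len=0
Fragment 4: offset=0 data="NPrrp" -> buffer=NPrrpPp???PeePxdG -> prefix_len=7
Fragment 5: offset=7 data="CyA" -> buffer=NPrrpPpCyAPeePxdG -> prefix_len=17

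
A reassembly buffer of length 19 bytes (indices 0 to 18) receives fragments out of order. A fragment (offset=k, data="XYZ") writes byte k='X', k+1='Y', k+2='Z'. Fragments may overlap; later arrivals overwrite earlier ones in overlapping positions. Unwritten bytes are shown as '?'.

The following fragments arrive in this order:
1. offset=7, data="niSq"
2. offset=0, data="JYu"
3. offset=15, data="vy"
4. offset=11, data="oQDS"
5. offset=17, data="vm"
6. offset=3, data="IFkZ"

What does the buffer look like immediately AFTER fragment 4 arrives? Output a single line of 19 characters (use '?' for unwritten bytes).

Answer: JYu????niSqoQDSvy??

Derivation:
Fragment 1: offset=7 data="niSq" -> buffer=???????niSq????????
Fragment 2: offset=0 data="JYu" -> buffer=JYu????niSq????????
Fragment 3: offset=15 data="vy" -> buffer=JYu????niSq????vy??
Fragment 4: offset=11 data="oQDS" -> buffer=JYu????niSqoQDSvy??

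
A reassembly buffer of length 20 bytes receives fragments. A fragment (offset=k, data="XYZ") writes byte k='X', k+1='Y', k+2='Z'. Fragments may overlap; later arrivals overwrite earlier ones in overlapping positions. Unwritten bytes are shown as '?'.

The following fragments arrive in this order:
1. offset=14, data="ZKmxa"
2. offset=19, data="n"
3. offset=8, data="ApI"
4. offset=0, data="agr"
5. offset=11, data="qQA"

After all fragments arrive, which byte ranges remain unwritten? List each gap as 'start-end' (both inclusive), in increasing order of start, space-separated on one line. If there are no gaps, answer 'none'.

Answer: 3-7

Derivation:
Fragment 1: offset=14 len=5
Fragment 2: offset=19 len=1
Fragment 3: offset=8 len=3
Fragment 4: offset=0 len=3
Fragment 5: offset=11 len=3
Gaps: 3-7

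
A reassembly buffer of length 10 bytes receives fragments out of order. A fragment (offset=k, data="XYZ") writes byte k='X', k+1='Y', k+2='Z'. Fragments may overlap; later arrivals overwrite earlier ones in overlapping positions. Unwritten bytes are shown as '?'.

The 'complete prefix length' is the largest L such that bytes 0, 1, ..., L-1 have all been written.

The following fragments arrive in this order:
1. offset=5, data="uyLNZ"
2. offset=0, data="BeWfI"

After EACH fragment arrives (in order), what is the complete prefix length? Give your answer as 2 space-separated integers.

Answer: 0 10

Derivation:
Fragment 1: offset=5 data="uyLNZ" -> buffer=?????uyLNZ -> prefix_len=0
Fragment 2: offset=0 data="BeWfI" -> buffer=BeWfIuyLNZ -> prefix_len=10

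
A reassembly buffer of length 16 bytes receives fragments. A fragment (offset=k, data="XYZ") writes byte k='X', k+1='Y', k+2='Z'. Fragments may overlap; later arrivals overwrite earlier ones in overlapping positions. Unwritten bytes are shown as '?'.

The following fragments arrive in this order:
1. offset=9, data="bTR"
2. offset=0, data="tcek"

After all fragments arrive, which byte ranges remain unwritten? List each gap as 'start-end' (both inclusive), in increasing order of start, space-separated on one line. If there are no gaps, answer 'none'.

Fragment 1: offset=9 len=3
Fragment 2: offset=0 len=4
Gaps: 4-8 12-15

Answer: 4-8 12-15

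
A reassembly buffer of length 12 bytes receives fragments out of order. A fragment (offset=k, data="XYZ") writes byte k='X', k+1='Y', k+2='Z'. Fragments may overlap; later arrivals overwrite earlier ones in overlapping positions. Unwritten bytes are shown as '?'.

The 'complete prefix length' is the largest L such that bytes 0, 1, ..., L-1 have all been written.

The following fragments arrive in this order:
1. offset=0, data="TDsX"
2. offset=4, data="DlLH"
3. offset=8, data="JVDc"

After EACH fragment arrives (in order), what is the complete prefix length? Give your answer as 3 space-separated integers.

Answer: 4 8 12

Derivation:
Fragment 1: offset=0 data="TDsX" -> buffer=TDsX???????? -> prefix_len=4
Fragment 2: offset=4 data="DlLH" -> buffer=TDsXDlLH???? -> prefix_len=8
Fragment 3: offset=8 data="JVDc" -> buffer=TDsXDlLHJVDc -> prefix_len=12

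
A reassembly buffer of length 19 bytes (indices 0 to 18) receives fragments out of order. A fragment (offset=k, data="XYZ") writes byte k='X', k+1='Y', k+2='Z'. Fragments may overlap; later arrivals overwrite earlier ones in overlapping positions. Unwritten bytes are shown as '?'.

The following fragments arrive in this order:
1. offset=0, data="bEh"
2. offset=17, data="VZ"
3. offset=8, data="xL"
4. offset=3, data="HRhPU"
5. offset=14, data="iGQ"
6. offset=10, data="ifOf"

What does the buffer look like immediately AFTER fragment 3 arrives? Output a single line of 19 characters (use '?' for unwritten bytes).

Answer: bEh?????xL???????VZ

Derivation:
Fragment 1: offset=0 data="bEh" -> buffer=bEh????????????????
Fragment 2: offset=17 data="VZ" -> buffer=bEh??????????????VZ
Fragment 3: offset=8 data="xL" -> buffer=bEh?????xL???????VZ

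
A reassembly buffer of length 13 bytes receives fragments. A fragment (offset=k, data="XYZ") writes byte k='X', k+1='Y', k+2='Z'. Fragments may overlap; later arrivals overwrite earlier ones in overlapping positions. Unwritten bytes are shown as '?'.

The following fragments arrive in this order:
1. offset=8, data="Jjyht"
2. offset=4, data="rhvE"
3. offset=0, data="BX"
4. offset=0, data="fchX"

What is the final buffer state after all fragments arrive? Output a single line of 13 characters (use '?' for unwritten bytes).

Answer: fchXrhvEJjyht

Derivation:
Fragment 1: offset=8 data="Jjyht" -> buffer=????????Jjyht
Fragment 2: offset=4 data="rhvE" -> buffer=????rhvEJjyht
Fragment 3: offset=0 data="BX" -> buffer=BX??rhvEJjyht
Fragment 4: offset=0 data="fchX" -> buffer=fchXrhvEJjyht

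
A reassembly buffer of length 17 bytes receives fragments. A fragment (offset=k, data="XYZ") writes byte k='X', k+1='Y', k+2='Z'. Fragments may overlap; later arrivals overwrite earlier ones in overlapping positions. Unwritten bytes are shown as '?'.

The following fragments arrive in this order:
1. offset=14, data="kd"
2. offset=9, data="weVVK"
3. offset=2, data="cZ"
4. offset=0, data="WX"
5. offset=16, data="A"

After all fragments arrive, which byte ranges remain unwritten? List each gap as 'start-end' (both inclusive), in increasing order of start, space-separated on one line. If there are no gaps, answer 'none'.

Fragment 1: offset=14 len=2
Fragment 2: offset=9 len=5
Fragment 3: offset=2 len=2
Fragment 4: offset=0 len=2
Fragment 5: offset=16 len=1
Gaps: 4-8

Answer: 4-8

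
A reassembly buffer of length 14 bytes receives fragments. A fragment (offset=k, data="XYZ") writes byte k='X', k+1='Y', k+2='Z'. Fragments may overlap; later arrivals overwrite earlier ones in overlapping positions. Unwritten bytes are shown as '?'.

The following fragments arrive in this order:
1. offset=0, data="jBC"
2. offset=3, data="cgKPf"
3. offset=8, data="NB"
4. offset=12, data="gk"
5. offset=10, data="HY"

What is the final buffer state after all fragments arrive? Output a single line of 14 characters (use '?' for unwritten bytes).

Fragment 1: offset=0 data="jBC" -> buffer=jBC???????????
Fragment 2: offset=3 data="cgKPf" -> buffer=jBCcgKPf??????
Fragment 3: offset=8 data="NB" -> buffer=jBCcgKPfNB????
Fragment 4: offset=12 data="gk" -> buffer=jBCcgKPfNB??gk
Fragment 5: offset=10 data="HY" -> buffer=jBCcgKPfNBHYgk

Answer: jBCcgKPfNBHYgk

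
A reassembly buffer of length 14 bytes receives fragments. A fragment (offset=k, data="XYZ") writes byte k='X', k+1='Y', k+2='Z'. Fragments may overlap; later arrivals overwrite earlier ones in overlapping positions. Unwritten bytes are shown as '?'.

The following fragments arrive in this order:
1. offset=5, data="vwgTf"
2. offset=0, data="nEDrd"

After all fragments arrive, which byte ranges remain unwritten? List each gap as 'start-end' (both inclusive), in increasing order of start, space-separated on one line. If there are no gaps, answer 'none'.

Fragment 1: offset=5 len=5
Fragment 2: offset=0 len=5
Gaps: 10-13

Answer: 10-13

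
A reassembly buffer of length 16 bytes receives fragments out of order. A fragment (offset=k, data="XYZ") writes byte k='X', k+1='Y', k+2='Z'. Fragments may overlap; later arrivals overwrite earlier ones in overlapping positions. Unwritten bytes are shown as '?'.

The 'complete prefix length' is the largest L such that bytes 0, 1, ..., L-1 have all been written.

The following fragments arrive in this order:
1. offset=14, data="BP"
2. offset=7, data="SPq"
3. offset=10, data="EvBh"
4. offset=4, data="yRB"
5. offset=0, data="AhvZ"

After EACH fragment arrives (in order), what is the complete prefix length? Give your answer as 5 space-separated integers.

Fragment 1: offset=14 data="BP" -> buffer=??????????????BP -> prefix_len=0
Fragment 2: offset=7 data="SPq" -> buffer=???????SPq????BP -> prefix_len=0
Fragment 3: offset=10 data="EvBh" -> buffer=???????SPqEvBhBP -> prefix_len=0
Fragment 4: offset=4 data="yRB" -> buffer=????yRBSPqEvBhBP -> prefix_len=0
Fragment 5: offset=0 data="AhvZ" -> buffer=AhvZyRBSPqEvBhBP -> prefix_len=16

Answer: 0 0 0 0 16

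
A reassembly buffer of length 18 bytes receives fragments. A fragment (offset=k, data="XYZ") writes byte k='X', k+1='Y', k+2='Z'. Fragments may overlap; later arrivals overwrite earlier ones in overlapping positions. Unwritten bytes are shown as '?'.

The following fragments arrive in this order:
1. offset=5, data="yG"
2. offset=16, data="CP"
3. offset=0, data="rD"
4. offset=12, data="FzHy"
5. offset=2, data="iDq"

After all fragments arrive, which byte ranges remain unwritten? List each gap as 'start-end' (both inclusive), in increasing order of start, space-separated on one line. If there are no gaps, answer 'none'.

Answer: 7-11

Derivation:
Fragment 1: offset=5 len=2
Fragment 2: offset=16 len=2
Fragment 3: offset=0 len=2
Fragment 4: offset=12 len=4
Fragment 5: offset=2 len=3
Gaps: 7-11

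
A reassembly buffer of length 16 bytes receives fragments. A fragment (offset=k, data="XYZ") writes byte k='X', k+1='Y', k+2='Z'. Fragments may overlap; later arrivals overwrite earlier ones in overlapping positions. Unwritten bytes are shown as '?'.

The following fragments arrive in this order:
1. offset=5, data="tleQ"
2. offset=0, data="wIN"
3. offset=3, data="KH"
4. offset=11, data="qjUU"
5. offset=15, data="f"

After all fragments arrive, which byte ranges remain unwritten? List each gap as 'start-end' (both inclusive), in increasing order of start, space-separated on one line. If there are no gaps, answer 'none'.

Fragment 1: offset=5 len=4
Fragment 2: offset=0 len=3
Fragment 3: offset=3 len=2
Fragment 4: offset=11 len=4
Fragment 5: offset=15 len=1
Gaps: 9-10

Answer: 9-10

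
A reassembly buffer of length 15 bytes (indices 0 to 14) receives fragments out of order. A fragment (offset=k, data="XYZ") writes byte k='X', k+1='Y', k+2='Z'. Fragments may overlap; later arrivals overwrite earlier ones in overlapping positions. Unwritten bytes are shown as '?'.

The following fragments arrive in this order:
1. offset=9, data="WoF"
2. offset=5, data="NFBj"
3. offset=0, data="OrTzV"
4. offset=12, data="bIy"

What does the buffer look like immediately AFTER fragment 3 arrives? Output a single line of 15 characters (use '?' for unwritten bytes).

Answer: OrTzVNFBjWoF???

Derivation:
Fragment 1: offset=9 data="WoF" -> buffer=?????????WoF???
Fragment 2: offset=5 data="NFBj" -> buffer=?????NFBjWoF???
Fragment 3: offset=0 data="OrTzV" -> buffer=OrTzVNFBjWoF???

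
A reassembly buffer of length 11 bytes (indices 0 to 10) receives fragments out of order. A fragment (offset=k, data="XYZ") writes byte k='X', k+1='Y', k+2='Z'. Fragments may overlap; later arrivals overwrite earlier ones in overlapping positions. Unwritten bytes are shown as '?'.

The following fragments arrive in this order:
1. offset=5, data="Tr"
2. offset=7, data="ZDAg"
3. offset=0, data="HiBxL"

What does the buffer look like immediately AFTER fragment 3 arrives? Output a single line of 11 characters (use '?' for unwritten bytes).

Answer: HiBxLTrZDAg

Derivation:
Fragment 1: offset=5 data="Tr" -> buffer=?????Tr????
Fragment 2: offset=7 data="ZDAg" -> buffer=?????TrZDAg
Fragment 3: offset=0 data="HiBxL" -> buffer=HiBxLTrZDAg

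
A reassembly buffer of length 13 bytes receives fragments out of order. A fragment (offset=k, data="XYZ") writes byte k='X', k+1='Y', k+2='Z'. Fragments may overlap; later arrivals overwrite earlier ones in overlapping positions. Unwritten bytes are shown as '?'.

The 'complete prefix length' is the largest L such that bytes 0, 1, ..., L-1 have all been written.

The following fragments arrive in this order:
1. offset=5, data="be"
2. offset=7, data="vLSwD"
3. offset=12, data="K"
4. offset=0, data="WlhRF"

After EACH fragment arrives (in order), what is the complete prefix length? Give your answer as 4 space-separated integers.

Answer: 0 0 0 13

Derivation:
Fragment 1: offset=5 data="be" -> buffer=?????be?????? -> prefix_len=0
Fragment 2: offset=7 data="vLSwD" -> buffer=?????bevLSwD? -> prefix_len=0
Fragment 3: offset=12 data="K" -> buffer=?????bevLSwDK -> prefix_len=0
Fragment 4: offset=0 data="WlhRF" -> buffer=WlhRFbevLSwDK -> prefix_len=13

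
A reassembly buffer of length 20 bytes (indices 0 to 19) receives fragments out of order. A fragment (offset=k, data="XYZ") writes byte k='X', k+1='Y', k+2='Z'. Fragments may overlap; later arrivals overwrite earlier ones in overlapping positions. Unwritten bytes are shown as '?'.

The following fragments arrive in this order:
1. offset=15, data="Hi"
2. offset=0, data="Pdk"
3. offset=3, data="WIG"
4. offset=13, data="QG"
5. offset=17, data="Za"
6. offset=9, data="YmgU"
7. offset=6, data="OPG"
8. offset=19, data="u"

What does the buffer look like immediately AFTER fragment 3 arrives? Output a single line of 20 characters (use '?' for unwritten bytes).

Answer: PdkWIG?????????Hi???

Derivation:
Fragment 1: offset=15 data="Hi" -> buffer=???????????????Hi???
Fragment 2: offset=0 data="Pdk" -> buffer=Pdk????????????Hi???
Fragment 3: offset=3 data="WIG" -> buffer=PdkWIG?????????Hi???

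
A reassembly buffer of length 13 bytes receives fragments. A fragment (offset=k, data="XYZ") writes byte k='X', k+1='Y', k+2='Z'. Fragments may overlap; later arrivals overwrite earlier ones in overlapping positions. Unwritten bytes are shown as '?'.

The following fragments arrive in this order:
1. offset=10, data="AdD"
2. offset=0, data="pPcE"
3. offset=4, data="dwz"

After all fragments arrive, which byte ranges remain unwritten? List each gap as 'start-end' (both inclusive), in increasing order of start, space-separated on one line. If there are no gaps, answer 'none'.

Answer: 7-9

Derivation:
Fragment 1: offset=10 len=3
Fragment 2: offset=0 len=4
Fragment 3: offset=4 len=3
Gaps: 7-9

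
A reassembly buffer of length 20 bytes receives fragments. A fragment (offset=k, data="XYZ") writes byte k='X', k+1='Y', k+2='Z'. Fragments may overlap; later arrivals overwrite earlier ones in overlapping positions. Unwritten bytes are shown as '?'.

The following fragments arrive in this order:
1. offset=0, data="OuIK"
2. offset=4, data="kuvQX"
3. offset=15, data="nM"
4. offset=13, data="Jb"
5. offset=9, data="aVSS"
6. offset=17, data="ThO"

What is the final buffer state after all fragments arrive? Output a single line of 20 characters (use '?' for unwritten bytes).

Fragment 1: offset=0 data="OuIK" -> buffer=OuIK????????????????
Fragment 2: offset=4 data="kuvQX" -> buffer=OuIKkuvQX???????????
Fragment 3: offset=15 data="nM" -> buffer=OuIKkuvQX??????nM???
Fragment 4: offset=13 data="Jb" -> buffer=OuIKkuvQX????JbnM???
Fragment 5: offset=9 data="aVSS" -> buffer=OuIKkuvQXaVSSJbnM???
Fragment 6: offset=17 data="ThO" -> buffer=OuIKkuvQXaVSSJbnMThO

Answer: OuIKkuvQXaVSSJbnMThO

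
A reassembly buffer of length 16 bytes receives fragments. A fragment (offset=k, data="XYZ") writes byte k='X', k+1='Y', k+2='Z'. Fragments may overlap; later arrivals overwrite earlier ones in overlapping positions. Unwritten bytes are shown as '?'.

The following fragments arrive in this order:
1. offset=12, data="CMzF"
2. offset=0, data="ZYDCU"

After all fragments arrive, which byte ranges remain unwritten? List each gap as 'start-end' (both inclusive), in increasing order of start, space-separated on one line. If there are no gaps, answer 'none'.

Answer: 5-11

Derivation:
Fragment 1: offset=12 len=4
Fragment 2: offset=0 len=5
Gaps: 5-11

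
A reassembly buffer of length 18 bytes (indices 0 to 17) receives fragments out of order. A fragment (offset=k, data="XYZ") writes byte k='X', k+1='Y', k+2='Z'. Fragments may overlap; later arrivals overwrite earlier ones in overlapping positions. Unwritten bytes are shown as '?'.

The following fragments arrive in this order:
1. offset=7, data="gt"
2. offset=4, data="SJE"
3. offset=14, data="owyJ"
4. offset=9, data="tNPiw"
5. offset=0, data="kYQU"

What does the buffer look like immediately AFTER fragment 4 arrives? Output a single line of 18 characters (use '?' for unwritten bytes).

Fragment 1: offset=7 data="gt" -> buffer=???????gt?????????
Fragment 2: offset=4 data="SJE" -> buffer=????SJEgt?????????
Fragment 3: offset=14 data="owyJ" -> buffer=????SJEgt?????owyJ
Fragment 4: offset=9 data="tNPiw" -> buffer=????SJEgttNPiwowyJ

Answer: ????SJEgttNPiwowyJ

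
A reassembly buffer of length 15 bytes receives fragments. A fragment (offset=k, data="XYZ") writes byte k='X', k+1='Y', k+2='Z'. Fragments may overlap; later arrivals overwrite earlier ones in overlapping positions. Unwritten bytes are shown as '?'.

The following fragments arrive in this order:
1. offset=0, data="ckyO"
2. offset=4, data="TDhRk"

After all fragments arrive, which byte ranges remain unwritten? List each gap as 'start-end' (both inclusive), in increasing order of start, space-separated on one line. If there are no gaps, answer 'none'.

Answer: 9-14

Derivation:
Fragment 1: offset=0 len=4
Fragment 2: offset=4 len=5
Gaps: 9-14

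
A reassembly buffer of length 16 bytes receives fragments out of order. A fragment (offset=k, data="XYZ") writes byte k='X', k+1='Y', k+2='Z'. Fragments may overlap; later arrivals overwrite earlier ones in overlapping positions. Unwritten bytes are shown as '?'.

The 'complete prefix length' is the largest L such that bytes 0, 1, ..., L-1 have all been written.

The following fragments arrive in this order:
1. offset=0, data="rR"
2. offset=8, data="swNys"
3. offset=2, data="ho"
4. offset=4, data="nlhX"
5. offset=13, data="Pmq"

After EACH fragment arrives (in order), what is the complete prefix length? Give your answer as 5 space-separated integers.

Answer: 2 2 4 13 16

Derivation:
Fragment 1: offset=0 data="rR" -> buffer=rR?????????????? -> prefix_len=2
Fragment 2: offset=8 data="swNys" -> buffer=rR??????swNys??? -> prefix_len=2
Fragment 3: offset=2 data="ho" -> buffer=rRho????swNys??? -> prefix_len=4
Fragment 4: offset=4 data="nlhX" -> buffer=rRhonlhXswNys??? -> prefix_len=13
Fragment 5: offset=13 data="Pmq" -> buffer=rRhonlhXswNysPmq -> prefix_len=16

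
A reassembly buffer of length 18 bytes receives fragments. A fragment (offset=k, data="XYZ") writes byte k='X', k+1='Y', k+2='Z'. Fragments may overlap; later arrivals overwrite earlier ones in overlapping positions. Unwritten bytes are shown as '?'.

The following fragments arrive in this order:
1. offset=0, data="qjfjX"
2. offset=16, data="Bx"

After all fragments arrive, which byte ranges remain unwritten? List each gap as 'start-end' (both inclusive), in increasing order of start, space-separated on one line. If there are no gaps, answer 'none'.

Fragment 1: offset=0 len=5
Fragment 2: offset=16 len=2
Gaps: 5-15

Answer: 5-15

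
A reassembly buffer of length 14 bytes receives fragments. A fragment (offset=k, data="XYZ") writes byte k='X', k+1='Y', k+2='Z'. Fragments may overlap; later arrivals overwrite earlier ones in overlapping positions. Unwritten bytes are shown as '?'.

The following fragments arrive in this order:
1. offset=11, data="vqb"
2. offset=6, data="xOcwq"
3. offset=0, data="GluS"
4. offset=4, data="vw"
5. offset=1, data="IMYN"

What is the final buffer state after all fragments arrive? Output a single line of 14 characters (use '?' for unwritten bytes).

Answer: GIMYNwxOcwqvqb

Derivation:
Fragment 1: offset=11 data="vqb" -> buffer=???????????vqb
Fragment 2: offset=6 data="xOcwq" -> buffer=??????xOcwqvqb
Fragment 3: offset=0 data="GluS" -> buffer=GluS??xOcwqvqb
Fragment 4: offset=4 data="vw" -> buffer=GluSvwxOcwqvqb
Fragment 5: offset=1 data="IMYN" -> buffer=GIMYNwxOcwqvqb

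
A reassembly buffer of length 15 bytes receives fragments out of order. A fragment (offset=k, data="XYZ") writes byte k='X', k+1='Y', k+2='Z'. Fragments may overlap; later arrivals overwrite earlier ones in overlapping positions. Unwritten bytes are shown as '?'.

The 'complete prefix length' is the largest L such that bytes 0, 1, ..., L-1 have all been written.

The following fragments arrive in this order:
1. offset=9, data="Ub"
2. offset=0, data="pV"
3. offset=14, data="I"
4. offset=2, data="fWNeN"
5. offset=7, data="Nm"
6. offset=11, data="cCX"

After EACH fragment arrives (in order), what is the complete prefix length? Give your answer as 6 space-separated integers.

Fragment 1: offset=9 data="Ub" -> buffer=?????????Ub???? -> prefix_len=0
Fragment 2: offset=0 data="pV" -> buffer=pV???????Ub???? -> prefix_len=2
Fragment 3: offset=14 data="I" -> buffer=pV???????Ub???I -> prefix_len=2
Fragment 4: offset=2 data="fWNeN" -> buffer=pVfWNeN??Ub???I -> prefix_len=7
Fragment 5: offset=7 data="Nm" -> buffer=pVfWNeNNmUb???I -> prefix_len=11
Fragment 6: offset=11 data="cCX" -> buffer=pVfWNeNNmUbcCXI -> prefix_len=15

Answer: 0 2 2 7 11 15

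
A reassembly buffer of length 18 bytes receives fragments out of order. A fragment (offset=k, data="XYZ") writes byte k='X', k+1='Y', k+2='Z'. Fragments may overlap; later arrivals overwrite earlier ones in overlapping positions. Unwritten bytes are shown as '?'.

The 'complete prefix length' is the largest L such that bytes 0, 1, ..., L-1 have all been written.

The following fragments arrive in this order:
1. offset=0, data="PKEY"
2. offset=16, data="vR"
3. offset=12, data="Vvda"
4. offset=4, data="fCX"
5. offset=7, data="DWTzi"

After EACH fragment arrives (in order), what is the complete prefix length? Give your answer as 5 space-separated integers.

Fragment 1: offset=0 data="PKEY" -> buffer=PKEY?????????????? -> prefix_len=4
Fragment 2: offset=16 data="vR" -> buffer=PKEY????????????vR -> prefix_len=4
Fragment 3: offset=12 data="Vvda" -> buffer=PKEY????????VvdavR -> prefix_len=4
Fragment 4: offset=4 data="fCX" -> buffer=PKEYfCX?????VvdavR -> prefix_len=7
Fragment 5: offset=7 data="DWTzi" -> buffer=PKEYfCXDWTziVvdavR -> prefix_len=18

Answer: 4 4 4 7 18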